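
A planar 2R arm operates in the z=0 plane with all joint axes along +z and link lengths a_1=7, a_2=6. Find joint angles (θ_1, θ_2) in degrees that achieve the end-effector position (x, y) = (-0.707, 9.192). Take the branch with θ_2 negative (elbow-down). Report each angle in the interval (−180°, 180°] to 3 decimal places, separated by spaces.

cos θ_2 = (84.9927−7²−6²)/(2·7·6) = -0.0001; θ_2 = -90.0050° (elbow-down)
β = atan2(9.1920,-0.7070) = 94.3982°; ψ = atan2(-6.0000,6.9995) = -40.6034°
θ_1 = β − ψ = 135.0016°

135.002 -90.005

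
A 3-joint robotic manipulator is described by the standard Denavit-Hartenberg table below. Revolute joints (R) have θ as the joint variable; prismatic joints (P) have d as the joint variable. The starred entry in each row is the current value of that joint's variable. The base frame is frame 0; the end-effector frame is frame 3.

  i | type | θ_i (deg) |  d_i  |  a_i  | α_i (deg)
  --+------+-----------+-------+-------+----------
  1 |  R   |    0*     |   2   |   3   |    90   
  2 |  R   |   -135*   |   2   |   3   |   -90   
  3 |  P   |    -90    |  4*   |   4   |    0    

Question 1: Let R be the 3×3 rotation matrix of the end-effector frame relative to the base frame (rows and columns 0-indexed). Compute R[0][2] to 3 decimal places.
0.707

End-effector z-axis (col 2 of R) = (0.7071,-0.0000,-0.7071)
R[0][2] = 0.7071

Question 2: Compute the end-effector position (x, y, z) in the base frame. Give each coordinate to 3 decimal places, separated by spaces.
after link 1: o_1 = (3.0000, 0.0000, 2.0000)
after link 2: o_2 = (0.8787, -2.0000, -0.1213)
after link 3: o_3 = (3.7071, -6.0000, -2.9497)

3.707 -6.000 -2.950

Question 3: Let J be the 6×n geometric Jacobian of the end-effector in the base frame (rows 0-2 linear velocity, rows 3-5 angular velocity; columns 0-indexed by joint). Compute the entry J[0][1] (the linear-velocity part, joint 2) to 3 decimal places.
4.950

axis z_1 = (0.0000,-1.0000,0.0000); lever o_n−o_1 = (0.7071,-6.0000,-4.9497)
cross product → J_v[:, 1] = (4.9497,0.0000,0.7071)
J_ω[:, 1] = z_1
entry J[0][1] = 4.9497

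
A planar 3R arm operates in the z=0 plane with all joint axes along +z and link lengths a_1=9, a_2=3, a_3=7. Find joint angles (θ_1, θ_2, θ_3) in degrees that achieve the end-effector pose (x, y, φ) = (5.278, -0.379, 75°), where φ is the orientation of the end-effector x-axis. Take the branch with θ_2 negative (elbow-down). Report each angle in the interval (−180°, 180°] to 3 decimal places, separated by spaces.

wrist centre = target − a_3·(cos φ, sin φ) = (3.4663, -7.1405)
cos θ_2 = (63.0015−9²−3²)/(2·9·3) = -0.5000; θ_2 = -119.9982° (elbow-down)
β = atan2(-7.1405,3.4663) = -64.1063°; ψ = atan2(-2.5981,7.5001) = -19.1067°
θ_1 = β − ψ = -44.9995°
θ_3 = φ − θ_1 − θ_2 = -120.0023° (wrapped to (-180°,180°])

-45.000 -119.998 -120.002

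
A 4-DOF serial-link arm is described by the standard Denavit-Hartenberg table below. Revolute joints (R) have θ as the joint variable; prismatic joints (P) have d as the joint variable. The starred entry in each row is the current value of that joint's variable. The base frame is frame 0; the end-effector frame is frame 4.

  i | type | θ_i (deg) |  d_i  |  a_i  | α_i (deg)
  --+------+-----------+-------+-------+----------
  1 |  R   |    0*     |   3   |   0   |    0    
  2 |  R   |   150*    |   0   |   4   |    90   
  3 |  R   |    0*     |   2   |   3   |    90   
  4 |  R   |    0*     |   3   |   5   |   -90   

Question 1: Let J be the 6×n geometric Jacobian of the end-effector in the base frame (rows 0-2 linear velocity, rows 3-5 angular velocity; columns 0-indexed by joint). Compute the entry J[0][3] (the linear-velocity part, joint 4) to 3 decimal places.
axis z_3 = (0.0000,0.0000,-1.0000); lever o_n−o_3 = (-4.3301,2.5000,-3.0000)
cross product → J_v[:, 3] = (2.5000,4.3301,0.0000)
J_ω[:, 3] = z_3
entry J[0][3] = 2.5000

2.500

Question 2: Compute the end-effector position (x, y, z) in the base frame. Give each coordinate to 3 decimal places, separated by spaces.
after link 1: o_1 = (0.0000, 0.0000, 3.0000)
after link 2: o_2 = (-3.4641, 2.0000, 3.0000)
after link 3: o_3 = (-5.0622, 5.2321, 3.0000)
after link 4: o_4 = (-9.3923, 7.7321, 0.0000)

-9.392 7.732 0.000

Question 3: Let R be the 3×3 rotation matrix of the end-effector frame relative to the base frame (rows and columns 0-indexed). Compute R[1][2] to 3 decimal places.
End-effector z-axis (col 2 of R) = (0.5000,0.8660,0.0000)
R[1][2] = 0.8660

0.866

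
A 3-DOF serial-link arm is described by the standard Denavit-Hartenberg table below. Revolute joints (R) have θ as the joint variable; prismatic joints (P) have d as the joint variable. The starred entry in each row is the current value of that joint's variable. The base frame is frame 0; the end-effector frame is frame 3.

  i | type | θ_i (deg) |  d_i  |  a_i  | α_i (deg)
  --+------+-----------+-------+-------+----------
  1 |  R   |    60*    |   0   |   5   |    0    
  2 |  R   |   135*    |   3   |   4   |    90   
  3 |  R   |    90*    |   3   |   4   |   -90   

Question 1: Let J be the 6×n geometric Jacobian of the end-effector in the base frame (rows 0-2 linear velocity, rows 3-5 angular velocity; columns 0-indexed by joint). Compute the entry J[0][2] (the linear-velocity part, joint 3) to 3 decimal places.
3.864

axis z_2 = (-0.2588,0.9659,0.0000); lever o_n−o_2 = (-0.7765,2.8978,4.0000)
cross product → J_v[:, 2] = (3.8637,1.0353,0.0000)
J_ω[:, 2] = z_2
entry J[0][2] = 3.8637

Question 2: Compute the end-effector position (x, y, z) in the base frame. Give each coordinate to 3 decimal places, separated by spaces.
after link 1: o_1 = (2.5000, 4.3301, 0.0000)
after link 2: o_2 = (-1.3637, 3.2949, 3.0000)
after link 3: o_3 = (-2.1402, 6.1926, 7.0000)

-2.140 6.193 7.000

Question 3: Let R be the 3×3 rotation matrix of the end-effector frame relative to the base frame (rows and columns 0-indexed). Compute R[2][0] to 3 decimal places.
End-effector x-axis (col 0 of R) = (-0.0000,-0.0000,1.0000)
R[2][0] = 1.0000

1.000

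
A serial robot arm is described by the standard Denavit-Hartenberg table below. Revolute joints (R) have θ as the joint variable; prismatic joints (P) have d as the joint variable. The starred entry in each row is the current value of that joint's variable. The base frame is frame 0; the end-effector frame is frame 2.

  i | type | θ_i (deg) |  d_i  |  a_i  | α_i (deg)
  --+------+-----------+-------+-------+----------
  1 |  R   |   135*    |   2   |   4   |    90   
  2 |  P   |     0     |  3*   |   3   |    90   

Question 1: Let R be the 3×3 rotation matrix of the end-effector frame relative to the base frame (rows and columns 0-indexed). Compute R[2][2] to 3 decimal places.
End-effector z-axis (col 2 of R) = (0.0000,0.0000,-1.0000)
R[2][2] = -1.0000

-1.000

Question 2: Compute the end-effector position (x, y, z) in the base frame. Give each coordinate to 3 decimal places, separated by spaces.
-2.828 7.071 2.000

after link 1: o_1 = (-2.8284, 2.8284, 2.0000)
after link 2: o_2 = (-2.8284, 7.0711, 2.0000)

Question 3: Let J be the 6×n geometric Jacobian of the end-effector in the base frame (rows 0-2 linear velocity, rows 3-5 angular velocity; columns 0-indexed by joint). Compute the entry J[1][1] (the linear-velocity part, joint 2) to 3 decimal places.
prismatic axis z_1 = (0.7071,0.7071,0.0000)
J_v[:, 1] = z_1; J_ω[:, 1] = (0,0,0)
entry J[1][1] = 0.7071

0.707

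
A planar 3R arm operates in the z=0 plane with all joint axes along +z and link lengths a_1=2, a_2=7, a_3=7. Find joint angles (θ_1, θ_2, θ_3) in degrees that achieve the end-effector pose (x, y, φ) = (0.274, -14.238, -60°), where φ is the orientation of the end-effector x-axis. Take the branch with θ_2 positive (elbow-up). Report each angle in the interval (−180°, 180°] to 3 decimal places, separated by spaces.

-134.992 29.990 45.002

wrist centre = target − a_3·(cos φ, sin φ) = (-3.2260, -8.1758)
cos θ_2 = (77.2511−2²−7²)/(2·2·7) = 0.8661; θ_2 = 29.9900° (elbow-up)
β = atan2(-8.1758,-3.2260) = -111.5331°; ψ = atan2(3.4989,8.0628) = 23.4590°
θ_1 = β − ψ = -134.9921°
θ_3 = φ − θ_1 − θ_2 = 45.0021° (wrapped to (-180°,180°])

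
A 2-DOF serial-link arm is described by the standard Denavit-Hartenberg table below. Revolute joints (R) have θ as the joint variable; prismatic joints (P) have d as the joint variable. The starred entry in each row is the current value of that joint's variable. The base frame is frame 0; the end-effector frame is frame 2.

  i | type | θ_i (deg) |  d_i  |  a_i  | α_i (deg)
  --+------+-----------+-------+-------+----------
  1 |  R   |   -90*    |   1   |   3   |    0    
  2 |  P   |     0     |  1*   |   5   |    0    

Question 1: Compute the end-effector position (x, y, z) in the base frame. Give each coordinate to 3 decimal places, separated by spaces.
after link 1: o_1 = (0.0000, -3.0000, 1.0000)
after link 2: o_2 = (0.0000, -8.0000, 2.0000)

0.000 -8.000 2.000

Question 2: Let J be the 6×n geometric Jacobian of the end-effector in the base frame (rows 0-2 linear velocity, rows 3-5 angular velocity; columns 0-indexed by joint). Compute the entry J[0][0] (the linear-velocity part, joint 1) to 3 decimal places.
axis z_0 = ẑ; lever o_n−o_0 = (0.0000,-8.0000,2.0000)
cross product → J_v[:, 0] = (8.0000,0.0000,-0.0000)
J_ω[:, 0] = z_0
entry J[0][0] = 8.0000

8.000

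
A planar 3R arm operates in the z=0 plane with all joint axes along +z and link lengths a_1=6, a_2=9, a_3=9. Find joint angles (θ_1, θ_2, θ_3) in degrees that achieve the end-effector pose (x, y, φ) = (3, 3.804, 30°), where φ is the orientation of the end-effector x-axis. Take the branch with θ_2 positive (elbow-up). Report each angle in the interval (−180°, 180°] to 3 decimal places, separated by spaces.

76.522 150.000 163.478

wrist centre = target − a_3·(cos φ, sin φ) = (-4.7942, -0.6960)
cos θ_2 = (23.4690−6²−9²)/(2·6·9) = -0.8660; θ_2 = 150.0002° (elbow-up)
β = atan2(-0.6960,-4.7942) = -171.7398°; ψ = atan2(4.5000,-1.7942) = 111.7384°
θ_1 = β − ψ = -283.4782°
θ_3 = φ − θ_1 − θ_2 = 163.4780° (wrapped to (-180°,180°])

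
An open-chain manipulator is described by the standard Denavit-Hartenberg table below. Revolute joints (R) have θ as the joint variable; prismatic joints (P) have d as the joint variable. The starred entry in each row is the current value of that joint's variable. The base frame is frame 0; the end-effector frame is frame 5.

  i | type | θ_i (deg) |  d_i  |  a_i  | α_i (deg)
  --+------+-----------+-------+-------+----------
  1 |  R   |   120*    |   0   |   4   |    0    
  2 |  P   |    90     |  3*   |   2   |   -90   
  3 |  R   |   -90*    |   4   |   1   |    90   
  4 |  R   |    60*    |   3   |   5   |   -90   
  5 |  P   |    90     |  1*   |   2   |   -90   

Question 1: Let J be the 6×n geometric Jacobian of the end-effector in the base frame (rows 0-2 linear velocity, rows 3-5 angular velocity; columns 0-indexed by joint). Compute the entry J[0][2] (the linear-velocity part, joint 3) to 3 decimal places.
axis z_2 = (0.5000,-0.8660,0.0000); lever o_n−o_2 = (5.2811,-7.1471,2.6340)
cross product → J_v[:, 2] = (-2.2811,-1.3170,1.0000)
J_ω[:, 2] = z_2
entry J[0][2] = -2.2811

-2.281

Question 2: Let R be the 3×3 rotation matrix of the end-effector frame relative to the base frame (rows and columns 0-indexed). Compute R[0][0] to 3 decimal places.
-0.866

End-effector x-axis (col 0 of R) = (-0.8660,-0.5000,-0.0000)
R[0][0] = -0.8660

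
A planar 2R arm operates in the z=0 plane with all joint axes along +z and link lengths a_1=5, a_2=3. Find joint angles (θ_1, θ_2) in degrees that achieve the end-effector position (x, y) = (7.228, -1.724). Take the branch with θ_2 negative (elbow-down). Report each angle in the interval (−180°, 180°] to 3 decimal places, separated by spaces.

cos θ_2 = (55.2162−5²−3²)/(2·5·3) = 0.7072; θ_2 = -44.9920° (elbow-down)
β = atan2(-1.7240,7.2280) = -13.4154°; ψ = atan2(-2.1210,7.1216) = -16.5851°
θ_1 = β − ψ = 3.1697°

3.170 -44.992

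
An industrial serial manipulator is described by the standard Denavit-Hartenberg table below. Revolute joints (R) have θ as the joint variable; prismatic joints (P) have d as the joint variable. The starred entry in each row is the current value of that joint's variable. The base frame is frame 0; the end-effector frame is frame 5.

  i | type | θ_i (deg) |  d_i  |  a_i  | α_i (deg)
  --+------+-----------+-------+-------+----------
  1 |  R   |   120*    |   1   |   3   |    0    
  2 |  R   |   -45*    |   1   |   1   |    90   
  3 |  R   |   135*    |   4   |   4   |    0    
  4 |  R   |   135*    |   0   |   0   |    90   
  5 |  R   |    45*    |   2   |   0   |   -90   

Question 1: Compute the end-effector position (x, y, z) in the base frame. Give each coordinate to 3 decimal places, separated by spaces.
1.373 -2.135 4.828

after link 1: o_1 = (-1.5000, 2.5981, 1.0000)
after link 2: o_2 = (-1.2412, 3.5640, 2.0000)
after link 3: o_3 = (1.8905, -0.2033, 4.8284)
after link 4: o_4 = (1.8905, -0.2033, 4.8284)
after link 5: o_5 = (1.3728, -2.1352, 4.8284)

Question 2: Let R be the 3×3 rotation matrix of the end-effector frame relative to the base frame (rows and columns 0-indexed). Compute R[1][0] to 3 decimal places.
-0.183

End-effector x-axis (col 0 of R) = (0.6830,-0.1830,-0.7071)
R[1][0] = -0.1830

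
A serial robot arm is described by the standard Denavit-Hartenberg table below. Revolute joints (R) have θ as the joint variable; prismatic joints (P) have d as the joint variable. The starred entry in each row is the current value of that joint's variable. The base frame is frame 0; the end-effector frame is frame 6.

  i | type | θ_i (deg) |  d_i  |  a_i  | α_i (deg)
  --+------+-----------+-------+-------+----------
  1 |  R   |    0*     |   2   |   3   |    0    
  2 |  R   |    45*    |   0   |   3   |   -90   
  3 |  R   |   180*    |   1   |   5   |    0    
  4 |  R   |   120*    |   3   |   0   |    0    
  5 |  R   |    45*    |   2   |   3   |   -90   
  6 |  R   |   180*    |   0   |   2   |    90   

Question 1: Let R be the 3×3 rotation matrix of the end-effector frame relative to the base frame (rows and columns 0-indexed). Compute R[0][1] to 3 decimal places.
0.183

End-effector y-axis (col 1 of R) = (0.1830,0.1830,-0.9659)
R[0][1] = 0.1830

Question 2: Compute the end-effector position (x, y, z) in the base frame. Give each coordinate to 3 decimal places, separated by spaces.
after link 1: o_1 = (3.0000, 0.0000, 2.0000)
after link 2: o_2 = (5.1213, 2.1213, 2.0000)
after link 3: o_3 = (0.8787, -0.7071, 2.0000)
after link 4: o_4 = (-1.2426, 1.4142, 2.0000)
after link 5: o_5 = (-0.6078, 4.8775, 2.7765)
after link 6: o_6 = (-1.9738, 3.5114, 2.2588)

-1.974 3.511 2.259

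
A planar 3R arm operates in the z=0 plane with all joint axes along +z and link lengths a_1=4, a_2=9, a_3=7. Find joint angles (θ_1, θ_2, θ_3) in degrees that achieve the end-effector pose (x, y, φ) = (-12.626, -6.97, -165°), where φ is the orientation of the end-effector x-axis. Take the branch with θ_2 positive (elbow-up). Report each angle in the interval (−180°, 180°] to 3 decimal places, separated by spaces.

127.664 120.000 -52.663

wrist centre = target − a_3·(cos φ, sin φ) = (-5.8645, -5.1583)
cos θ_2 = (61.0003−4²−9²)/(2·4·9) = -0.5000; θ_2 = 119.9997° (elbow-up)
β = atan2(-5.1583,-5.8645) = -138.6660°; ψ = atan2(7.7943,-0.5000) = 93.6702°
θ_1 = β − ψ = -232.3363°
θ_3 = φ − θ_1 − θ_2 = -52.6635° (wrapped to (-180°,180°])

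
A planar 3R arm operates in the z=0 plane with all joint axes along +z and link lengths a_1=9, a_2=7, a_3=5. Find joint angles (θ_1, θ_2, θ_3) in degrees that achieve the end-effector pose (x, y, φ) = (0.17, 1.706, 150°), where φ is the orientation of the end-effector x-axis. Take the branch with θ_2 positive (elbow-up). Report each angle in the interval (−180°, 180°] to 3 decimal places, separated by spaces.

wrist centre = target − a_3·(cos φ, sin φ) = (4.5001, -0.7940)
cos θ_2 = (20.8816−9²−7²)/(2·9·7) = -0.8660; θ_2 = 149.9993° (elbow-up)
β = atan2(-0.7940,4.5001) = -10.0063°; ψ = atan2(3.5001,2.9379) = 49.9908°
θ_1 = β − ψ = -59.9971°
θ_3 = φ − θ_1 − θ_2 = 59.9978° (wrapped to (-180°,180°])

-59.997 149.999 59.998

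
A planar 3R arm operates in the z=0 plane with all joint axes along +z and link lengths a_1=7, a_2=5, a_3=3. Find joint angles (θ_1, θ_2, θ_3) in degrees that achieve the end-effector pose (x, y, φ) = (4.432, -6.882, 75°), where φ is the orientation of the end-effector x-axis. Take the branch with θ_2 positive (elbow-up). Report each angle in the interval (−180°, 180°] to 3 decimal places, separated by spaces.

-94.006 59.993 109.013

wrist centre = target − a_3·(cos φ, sin φ) = (3.6555, -9.7798)
cos θ_2 = (109.0070−7²−5²)/(2·7·5) = 0.5001; θ_2 = 59.9933° (elbow-up)
β = atan2(-9.7798,3.6555) = -69.5050°; ψ = atan2(4.3298,9.5005) = 24.5010°
θ_1 = β − ψ = -94.0060°
θ_3 = φ − θ_1 − θ_2 = 109.0127° (wrapped to (-180°,180°])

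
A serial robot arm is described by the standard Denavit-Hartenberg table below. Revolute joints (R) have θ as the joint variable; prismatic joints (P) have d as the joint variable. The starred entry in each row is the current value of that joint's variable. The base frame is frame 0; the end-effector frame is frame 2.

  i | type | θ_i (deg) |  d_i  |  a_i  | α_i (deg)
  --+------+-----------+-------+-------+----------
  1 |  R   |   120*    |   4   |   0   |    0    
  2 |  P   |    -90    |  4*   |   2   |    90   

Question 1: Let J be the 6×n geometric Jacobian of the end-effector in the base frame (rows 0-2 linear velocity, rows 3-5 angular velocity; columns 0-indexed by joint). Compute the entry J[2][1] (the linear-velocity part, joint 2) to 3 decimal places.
1.000

prismatic axis z_1 = (0.0000,0.0000,1.0000)
J_v[:, 1] = z_1; J_ω[:, 1] = (0,0,0)
entry J[2][1] = 1.0000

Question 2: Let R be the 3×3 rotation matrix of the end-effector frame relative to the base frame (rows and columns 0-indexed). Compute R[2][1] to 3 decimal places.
1.000

End-effector y-axis (col 1 of R) = (-0.0000,0.0000,1.0000)
R[2][1] = 1.0000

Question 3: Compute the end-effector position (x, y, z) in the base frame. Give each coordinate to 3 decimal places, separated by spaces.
after link 1: o_1 = (0.0000, 0.0000, 4.0000)
after link 2: o_2 = (1.7321, 1.0000, 8.0000)

1.732 1.000 8.000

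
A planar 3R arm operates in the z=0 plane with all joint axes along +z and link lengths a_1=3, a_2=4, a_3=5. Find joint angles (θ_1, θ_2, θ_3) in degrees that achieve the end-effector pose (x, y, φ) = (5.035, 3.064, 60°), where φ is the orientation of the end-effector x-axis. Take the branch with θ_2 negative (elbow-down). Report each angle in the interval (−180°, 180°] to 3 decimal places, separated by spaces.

59.989 -135.000 135.012

wrist centre = target − a_3·(cos φ, sin φ) = (2.5350, -1.2661)
cos θ_2 = (8.0293−3²−4²)/(2·3·4) = -0.7071; θ_2 = -135.0005° (elbow-down)
β = atan2(-1.2661,2.5350) = -26.5402°; ψ = atan2(-2.8284,0.1716) = -86.5291°
θ_1 = β − ψ = 59.9889°
θ_3 = φ − θ_1 − θ_2 = 135.0116° (wrapped to (-180°,180°])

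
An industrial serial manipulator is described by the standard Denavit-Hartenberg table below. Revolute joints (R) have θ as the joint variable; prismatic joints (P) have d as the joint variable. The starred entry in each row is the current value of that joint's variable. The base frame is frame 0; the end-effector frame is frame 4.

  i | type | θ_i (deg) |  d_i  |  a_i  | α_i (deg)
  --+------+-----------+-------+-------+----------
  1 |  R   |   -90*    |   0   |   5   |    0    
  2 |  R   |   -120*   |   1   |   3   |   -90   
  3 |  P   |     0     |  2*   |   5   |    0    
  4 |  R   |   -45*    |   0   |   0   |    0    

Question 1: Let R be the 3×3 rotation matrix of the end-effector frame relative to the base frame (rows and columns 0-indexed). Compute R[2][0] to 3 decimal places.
End-effector x-axis (col 0 of R) = (-0.6124,0.3536,0.7071)
R[2][0] = 0.7071

0.707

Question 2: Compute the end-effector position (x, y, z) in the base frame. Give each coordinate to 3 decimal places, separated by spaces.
-7.928 -2.732 1.000

after link 1: o_1 = (0.0000, -5.0000, 0.0000)
after link 2: o_2 = (-2.5981, -3.5000, 1.0000)
after link 3: o_3 = (-7.9282, -2.7321, 1.0000)
after link 4: o_4 = (-7.9282, -2.7321, 1.0000)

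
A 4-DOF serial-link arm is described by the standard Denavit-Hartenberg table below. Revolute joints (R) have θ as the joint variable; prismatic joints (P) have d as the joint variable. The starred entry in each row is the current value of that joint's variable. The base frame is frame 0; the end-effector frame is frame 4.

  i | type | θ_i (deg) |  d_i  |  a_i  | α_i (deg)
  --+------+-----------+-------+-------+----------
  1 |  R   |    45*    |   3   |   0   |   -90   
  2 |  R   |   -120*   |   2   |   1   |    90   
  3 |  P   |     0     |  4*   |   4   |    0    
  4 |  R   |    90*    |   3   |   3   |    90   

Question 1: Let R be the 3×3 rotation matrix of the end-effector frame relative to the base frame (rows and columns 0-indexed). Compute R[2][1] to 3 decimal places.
End-effector y-axis (col 1 of R) = (-0.6124,-0.6124,-0.5000)
R[2][1] = -0.5000

-0.500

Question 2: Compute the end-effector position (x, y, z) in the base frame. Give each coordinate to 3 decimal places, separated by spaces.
-9.590 -2.519 3.830

after link 1: o_1 = (0.0000, 0.0000, 3.0000)
after link 2: o_2 = (-1.7678, 1.0607, 3.8660)
after link 3: o_3 = (-5.6315, -2.8030, 5.3301)
after link 4: o_4 = (-9.5899, -2.5188, 3.8301)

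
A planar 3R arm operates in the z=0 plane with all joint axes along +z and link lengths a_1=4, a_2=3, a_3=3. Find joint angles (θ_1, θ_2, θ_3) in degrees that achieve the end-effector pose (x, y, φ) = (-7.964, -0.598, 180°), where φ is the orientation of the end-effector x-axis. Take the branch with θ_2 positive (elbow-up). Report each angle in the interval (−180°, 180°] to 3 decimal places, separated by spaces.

wrist centre = target − a_3·(cos φ, sin φ) = (-4.9640, -0.5980)
cos θ_2 = (24.9989−4²−3²)/(2·4·3) = -0.0000; θ_2 = 90.0026° (elbow-up)
β = atan2(-0.5980,-4.9640) = -173.1308°; ψ = atan2(3.0000,3.9999) = 36.8708°
θ_1 = β − ψ = -210.0017°
θ_3 = φ − θ_1 − θ_2 = -60.0010° (wrapped to (-180°,180°])

149.998 90.003 -60.001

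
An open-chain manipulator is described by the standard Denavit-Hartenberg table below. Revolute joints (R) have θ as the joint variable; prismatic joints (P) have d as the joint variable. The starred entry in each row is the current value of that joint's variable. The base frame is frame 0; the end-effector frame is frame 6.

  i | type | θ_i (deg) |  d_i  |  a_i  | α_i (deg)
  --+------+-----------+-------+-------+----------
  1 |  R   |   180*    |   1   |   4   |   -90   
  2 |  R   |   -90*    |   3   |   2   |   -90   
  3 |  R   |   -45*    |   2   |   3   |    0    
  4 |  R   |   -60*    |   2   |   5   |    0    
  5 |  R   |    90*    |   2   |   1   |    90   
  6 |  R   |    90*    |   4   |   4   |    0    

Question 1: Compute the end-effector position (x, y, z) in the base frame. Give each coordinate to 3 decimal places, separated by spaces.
-14.000 -14.073 3.758

after link 1: o_1 = (-4.0000, 0.0000, 1.0000)
after link 2: o_2 = (-4.0000, -3.0000, 3.0000)
after link 3: o_3 = (-6.0000, -5.1213, 5.1213)
after link 4: o_4 = (-8.0000, -9.9509, 3.8272)
after link 5: o_5 = (-10.0000, -10.2098, 4.7932)
after link 6: o_6 = (-14.0000, -14.0735, 3.7579)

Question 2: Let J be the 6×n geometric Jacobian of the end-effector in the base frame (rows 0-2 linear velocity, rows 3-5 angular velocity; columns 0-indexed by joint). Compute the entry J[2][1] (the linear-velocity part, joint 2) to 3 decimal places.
-10.000

axis z_1 = (-0.0000,-1.0000,0.0000); lever o_n−o_1 = (-10.0000,-14.0735,2.7579)
cross product → J_v[:, 1] = (-2.7579,-0.0000,-10.0000)
J_ω[:, 1] = z_1
entry J[2][1] = -10.0000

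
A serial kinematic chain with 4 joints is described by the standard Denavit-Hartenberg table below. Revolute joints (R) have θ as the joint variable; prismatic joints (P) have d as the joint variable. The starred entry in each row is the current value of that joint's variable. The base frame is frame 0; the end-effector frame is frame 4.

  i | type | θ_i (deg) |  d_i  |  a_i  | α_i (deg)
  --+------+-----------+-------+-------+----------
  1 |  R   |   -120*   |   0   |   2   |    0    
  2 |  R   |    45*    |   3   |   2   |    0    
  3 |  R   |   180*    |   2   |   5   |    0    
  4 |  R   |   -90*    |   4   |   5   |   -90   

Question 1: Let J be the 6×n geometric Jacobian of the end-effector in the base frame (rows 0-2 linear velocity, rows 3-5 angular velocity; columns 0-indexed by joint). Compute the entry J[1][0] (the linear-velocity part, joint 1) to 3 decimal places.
3.053

axis z_0 = ẑ; lever o_n−o_0 = (3.0532,2.4598,9.0000)
cross product → J_v[:, 0] = (-2.4598,3.0532,0.0000)
J_ω[:, 0] = z_0
entry J[1][0] = 3.0532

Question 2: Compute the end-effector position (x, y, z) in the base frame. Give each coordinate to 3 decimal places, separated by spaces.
3.053 2.460 9.000

after link 1: o_1 = (-1.0000, -1.7321, 0.0000)
after link 2: o_2 = (-0.4824, -3.6639, 3.0000)
after link 3: o_3 = (-1.7765, 1.1657, 5.0000)
after link 4: o_4 = (3.0532, 2.4598, 9.0000)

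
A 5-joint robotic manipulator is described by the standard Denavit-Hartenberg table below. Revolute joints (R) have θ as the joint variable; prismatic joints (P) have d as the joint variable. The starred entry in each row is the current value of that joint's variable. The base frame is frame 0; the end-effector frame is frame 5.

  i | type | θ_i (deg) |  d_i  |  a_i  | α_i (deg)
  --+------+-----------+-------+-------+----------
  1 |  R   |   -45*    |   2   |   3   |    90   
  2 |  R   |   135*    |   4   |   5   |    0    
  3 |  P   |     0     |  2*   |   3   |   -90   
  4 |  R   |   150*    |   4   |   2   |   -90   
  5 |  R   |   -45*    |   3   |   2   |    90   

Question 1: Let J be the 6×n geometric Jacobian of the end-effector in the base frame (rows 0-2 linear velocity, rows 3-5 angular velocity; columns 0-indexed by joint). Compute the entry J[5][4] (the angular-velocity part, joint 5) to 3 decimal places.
axis z_4 = (-0.3624,-0.8624,-0.3536); lever o_n−o_4 = (-0.6819,-1.9924,-2.9267)
cross product → J_v[:, 4] = (1.8195,-0.8195,0.1340)
J_ω[:, 4] = z_4
entry J[5][4] = -0.3536

-0.354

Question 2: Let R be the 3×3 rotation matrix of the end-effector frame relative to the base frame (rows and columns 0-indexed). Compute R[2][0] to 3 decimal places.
End-effector x-axis (col 0 of R) = (0.2026,0.2974,-0.9330)
R[2][0] = -0.9330

-0.933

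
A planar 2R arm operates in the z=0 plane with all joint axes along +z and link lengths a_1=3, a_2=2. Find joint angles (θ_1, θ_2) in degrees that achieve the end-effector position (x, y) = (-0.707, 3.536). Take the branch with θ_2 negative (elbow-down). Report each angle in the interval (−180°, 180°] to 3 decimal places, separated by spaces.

134.992 -89.985

cos θ_2 = (13.0031−3²−2²)/(2·3·2) = 0.0003; θ_2 = -89.9850° (elbow-down)
β = atan2(3.5360,-0.7070) = 101.3068°; ψ = atan2(-2.0000,3.0005) = -33.6854°
θ_1 = β − ψ = 134.9923°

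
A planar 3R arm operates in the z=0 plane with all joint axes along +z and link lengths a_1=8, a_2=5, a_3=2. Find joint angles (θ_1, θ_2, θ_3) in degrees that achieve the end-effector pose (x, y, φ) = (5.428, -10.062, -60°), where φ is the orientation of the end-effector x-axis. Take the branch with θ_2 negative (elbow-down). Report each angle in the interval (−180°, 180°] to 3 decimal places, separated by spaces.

wrist centre = target − a_3·(cos φ, sin φ) = (4.4280, -8.3299)
cos θ_2 = (88.9952−8²−5²)/(2·8·5) = -0.0001; θ_2 = -90.0034° (elbow-down)
β = atan2(-8.3299,4.4280) = -62.0060°; ψ = atan2(-5.0000,7.9997) = -32.0063°
θ_1 = β − ψ = -29.9996°
θ_3 = φ − θ_1 − θ_2 = 60.0030° (wrapped to (-180°,180°])

-30.000 -90.003 60.003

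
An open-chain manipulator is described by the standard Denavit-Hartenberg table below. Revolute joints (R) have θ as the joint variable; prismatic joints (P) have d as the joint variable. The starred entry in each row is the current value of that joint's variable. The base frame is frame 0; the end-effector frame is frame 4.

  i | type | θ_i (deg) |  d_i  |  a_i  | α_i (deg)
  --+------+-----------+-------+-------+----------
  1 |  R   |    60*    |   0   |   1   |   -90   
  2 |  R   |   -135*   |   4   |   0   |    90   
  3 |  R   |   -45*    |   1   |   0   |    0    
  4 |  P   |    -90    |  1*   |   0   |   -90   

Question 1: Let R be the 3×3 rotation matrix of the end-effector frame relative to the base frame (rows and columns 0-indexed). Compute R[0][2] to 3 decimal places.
End-effector z-axis (col 2 of R) = (0.3624,-0.7866,0.5000)
R[0][2] = 0.3624

0.362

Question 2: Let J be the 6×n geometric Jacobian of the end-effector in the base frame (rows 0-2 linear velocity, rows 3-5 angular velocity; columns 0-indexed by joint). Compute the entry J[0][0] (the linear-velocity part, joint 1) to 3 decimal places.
-1.641

axis z_0 = ẑ; lever o_n−o_0 = (-3.6712,1.6413,-1.4142)
cross product → J_v[:, 0] = (-1.6413,-3.6712,0.0000)
J_ω[:, 0] = z_0
entry J[0][0] = -1.6413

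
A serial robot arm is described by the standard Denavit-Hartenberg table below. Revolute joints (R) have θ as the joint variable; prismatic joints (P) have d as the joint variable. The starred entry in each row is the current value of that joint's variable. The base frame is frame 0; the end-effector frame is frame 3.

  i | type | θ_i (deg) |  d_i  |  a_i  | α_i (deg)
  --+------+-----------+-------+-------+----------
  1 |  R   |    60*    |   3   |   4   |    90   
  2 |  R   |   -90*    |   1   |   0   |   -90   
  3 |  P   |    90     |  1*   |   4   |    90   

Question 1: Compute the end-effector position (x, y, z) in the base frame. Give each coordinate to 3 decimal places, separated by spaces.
after link 1: o_1 = (2.0000, 3.4641, 3.0000)
after link 2: o_2 = (2.8660, 2.9641, 3.0000)
after link 3: o_3 = (-0.0981, 5.8301, 3.0000)

-0.098 5.830 3.000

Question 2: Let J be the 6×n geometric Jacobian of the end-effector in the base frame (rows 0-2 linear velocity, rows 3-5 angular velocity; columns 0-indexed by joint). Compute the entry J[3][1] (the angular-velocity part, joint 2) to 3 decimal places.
0.866

axis z_1 = (0.8660,-0.5000,0.0000); lever o_n−o_1 = (-2.0981,2.3660,-0.0000)
cross product → J_v[:, 1] = (0.0000,0.0000,1.0000)
J_ω[:, 1] = z_1
entry J[3][1] = 0.8660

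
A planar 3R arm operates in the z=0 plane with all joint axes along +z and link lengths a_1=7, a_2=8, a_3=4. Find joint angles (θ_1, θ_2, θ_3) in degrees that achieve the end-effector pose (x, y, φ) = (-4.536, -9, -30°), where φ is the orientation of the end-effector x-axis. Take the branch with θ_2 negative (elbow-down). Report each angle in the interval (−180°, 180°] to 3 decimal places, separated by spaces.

wrist centre = target − a_3·(cos φ, sin φ) = (-8.0001, -7.0000)
cos θ_2 = (113.0016−7²−8²)/(2·7·8) = 0.0000; θ_2 = -89.9992° (elbow-down)
β = atan2(-7.0000,-8.0001) = -138.8144°; ψ = atan2(-8.0000,7.0001) = -48.8136°
θ_1 = β − ψ = -90.0008°
θ_3 = φ − θ_1 − θ_2 = 150.0000° (wrapped to (-180°,180°])

-90.001 -89.999 150.000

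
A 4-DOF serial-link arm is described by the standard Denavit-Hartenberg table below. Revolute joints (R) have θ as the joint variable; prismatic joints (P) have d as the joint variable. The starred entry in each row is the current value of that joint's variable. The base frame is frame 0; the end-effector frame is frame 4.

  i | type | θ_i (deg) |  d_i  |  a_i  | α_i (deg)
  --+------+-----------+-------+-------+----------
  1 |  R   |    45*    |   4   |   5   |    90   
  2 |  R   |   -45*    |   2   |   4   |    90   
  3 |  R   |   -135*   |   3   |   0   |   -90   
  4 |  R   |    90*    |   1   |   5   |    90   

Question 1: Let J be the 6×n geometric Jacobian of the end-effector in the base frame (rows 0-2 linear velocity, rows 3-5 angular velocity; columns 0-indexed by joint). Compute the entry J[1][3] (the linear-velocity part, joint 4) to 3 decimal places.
axis z_3 = (-0.1464,0.8536,-0.5000); lever o_n−o_3 = (2.3536,3.3536,3.0355)
cross product → J_v[:, 3] = (4.2678,-0.7322,-2.5000)
J_ω[:, 3] = z_3
entry J[1][3] = -0.7322

-0.732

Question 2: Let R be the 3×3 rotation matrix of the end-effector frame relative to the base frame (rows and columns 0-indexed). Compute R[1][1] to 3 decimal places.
End-effector y-axis (col 1 of R) = (-0.1464,0.8536,-0.5000)
R[1][1] = 0.8536

0.854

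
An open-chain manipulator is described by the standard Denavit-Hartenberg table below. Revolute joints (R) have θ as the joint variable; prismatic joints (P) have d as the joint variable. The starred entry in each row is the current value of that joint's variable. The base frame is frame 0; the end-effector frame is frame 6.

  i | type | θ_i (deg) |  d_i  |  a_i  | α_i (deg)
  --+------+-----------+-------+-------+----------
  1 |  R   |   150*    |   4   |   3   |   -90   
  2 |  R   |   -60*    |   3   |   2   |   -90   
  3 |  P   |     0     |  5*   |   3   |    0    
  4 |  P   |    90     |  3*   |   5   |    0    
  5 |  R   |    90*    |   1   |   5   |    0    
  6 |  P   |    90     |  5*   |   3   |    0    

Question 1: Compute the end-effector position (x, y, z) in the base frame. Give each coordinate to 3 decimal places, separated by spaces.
-13.598 6.696 -3.000

after link 1: o_1 = (-2.5981, 1.5000, 4.0000)
after link 2: o_2 = (-4.9641, -0.5981, 5.7321)
after link 3: o_3 = (-10.0131, 2.3170, 5.8301)
after link 4: o_4 = (-9.7631, 7.9462, 4.3301)
after link 5: o_5 = (-8.3481, 7.1292, -0.5000)
after link 6: o_6 = (-13.5981, 6.6962, -3.0000)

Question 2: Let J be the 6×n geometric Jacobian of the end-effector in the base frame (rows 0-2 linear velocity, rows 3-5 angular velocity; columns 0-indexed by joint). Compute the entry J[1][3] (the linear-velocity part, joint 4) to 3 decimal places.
prismatic axis z_3 = (-0.7500,0.4330,-0.5000)
J_v[:, 3] = z_3; J_ω[:, 3] = (0,0,0)
entry J[1][3] = 0.4330

0.433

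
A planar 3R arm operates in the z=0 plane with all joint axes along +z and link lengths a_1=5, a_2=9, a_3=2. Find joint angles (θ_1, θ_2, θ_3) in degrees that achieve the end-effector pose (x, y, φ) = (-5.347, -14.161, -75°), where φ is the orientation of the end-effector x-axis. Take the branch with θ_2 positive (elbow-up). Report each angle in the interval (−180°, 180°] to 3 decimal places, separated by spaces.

-134.995 29.995 30.000

wrist centre = target − a_3·(cos φ, sin φ) = (-5.8646, -12.2291)
cos θ_2 = (183.9460−5²−9²)/(2·5·9) = 0.8661; θ_2 = 29.9952° (elbow-up)
β = atan2(-12.2291,-5.8646) = -115.6206°; ψ = atan2(4.4993,12.7946) = 19.3747°
θ_1 = β − ψ = -134.9953°
θ_3 = φ − θ_1 − θ_2 = 30.0001° (wrapped to (-180°,180°])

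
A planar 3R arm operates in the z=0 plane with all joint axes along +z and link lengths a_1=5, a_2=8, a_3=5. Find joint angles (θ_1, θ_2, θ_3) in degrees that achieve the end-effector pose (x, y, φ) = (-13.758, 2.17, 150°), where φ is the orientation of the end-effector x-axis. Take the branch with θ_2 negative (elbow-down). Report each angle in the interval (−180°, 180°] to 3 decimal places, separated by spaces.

wrist centre = target − a_3·(cos φ, sin φ) = (-9.4279, -0.3300)
cos θ_2 = (88.9937−5²−8²)/(2·5·8) = -0.0001; θ_2 = -90.0045° (elbow-down)
β = atan2(-0.3300,-9.4279) = -177.9953°; ψ = atan2(-8.0000,4.9994) = -57.9979°
θ_1 = β − ψ = -119.9975°
θ_3 = φ − θ_1 − θ_2 = 0.0020° (wrapped to (-180°,180°])

-119.997 -90.005 0.002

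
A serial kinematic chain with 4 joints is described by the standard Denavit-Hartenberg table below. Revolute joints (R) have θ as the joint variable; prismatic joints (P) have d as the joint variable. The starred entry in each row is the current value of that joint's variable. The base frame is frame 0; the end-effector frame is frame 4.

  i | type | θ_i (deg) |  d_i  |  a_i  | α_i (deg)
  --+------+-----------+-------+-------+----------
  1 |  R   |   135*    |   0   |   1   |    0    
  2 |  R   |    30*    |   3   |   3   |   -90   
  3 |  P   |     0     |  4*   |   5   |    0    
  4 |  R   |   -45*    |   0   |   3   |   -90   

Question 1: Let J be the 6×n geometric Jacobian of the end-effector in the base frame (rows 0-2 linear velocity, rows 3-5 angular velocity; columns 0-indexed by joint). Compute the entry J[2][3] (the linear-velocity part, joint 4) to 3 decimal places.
-2.121

axis z_3 = (-0.2588,-0.9659,0.0000); lever o_n−o_3 = (-2.0490,0.5490,2.1213)
cross product → J_v[:, 3] = (-2.0490,0.5490,-2.1213)
J_ω[:, 3] = z_3
entry J[2][3] = -2.1213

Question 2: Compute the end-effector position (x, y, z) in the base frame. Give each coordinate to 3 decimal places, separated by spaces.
after link 1: o_1 = (-0.7071, 0.7071, 0.0000)
after link 2: o_2 = (-3.6049, 1.4836, 3.0000)
after link 3: o_3 = (-9.4698, -1.0860, 3.0000)
after link 4: o_4 = (-11.5188, -0.5370, 5.1213)

-11.519 -0.537 5.121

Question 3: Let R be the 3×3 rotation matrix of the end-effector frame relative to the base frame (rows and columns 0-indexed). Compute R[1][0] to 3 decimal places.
0.183

End-effector x-axis (col 0 of R) = (-0.6830,0.1830,0.7071)
R[1][0] = 0.1830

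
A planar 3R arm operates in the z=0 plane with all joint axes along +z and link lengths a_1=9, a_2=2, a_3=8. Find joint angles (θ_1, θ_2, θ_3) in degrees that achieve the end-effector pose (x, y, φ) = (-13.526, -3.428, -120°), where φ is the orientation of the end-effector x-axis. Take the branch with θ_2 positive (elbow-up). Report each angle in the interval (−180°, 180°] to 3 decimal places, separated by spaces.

wrist centre = target − a_3·(cos φ, sin φ) = (-9.5260, 3.5002)
cos θ_2 = (102.9961−9²−2²)/(2·9·2) = 0.4999; θ_2 = 60.0072° (elbow-up)
β = atan2(3.5002,-9.5260) = 159.8248°; ψ = atan2(1.7322,9.9998) = 9.8273°
θ_1 = β − ψ = 149.9975°
θ_3 = φ − θ_1 − θ_2 = 29.9954° (wrapped to (-180°,180°])

149.997 60.007 29.995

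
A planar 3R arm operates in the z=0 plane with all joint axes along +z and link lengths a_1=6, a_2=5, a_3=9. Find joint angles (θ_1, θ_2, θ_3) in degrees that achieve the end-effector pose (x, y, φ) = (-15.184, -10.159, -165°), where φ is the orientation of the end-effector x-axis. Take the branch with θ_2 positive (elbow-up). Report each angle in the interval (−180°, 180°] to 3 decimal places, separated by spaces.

wrist centre = target − a_3·(cos φ, sin φ) = (-6.4907, -7.8296)
cos θ_2 = (103.4318−6²−5²)/(2·6·5) = 0.7072; θ_2 = 44.9926° (elbow-up)
β = atan2(-7.8296,-6.4907) = -129.6583°; ψ = atan2(3.5351,9.5360) = 20.3402°
θ_1 = β − ψ = -149.9985°
θ_3 = φ − θ_1 − θ_2 = -59.9941° (wrapped to (-180°,180°])

-149.999 44.993 -59.994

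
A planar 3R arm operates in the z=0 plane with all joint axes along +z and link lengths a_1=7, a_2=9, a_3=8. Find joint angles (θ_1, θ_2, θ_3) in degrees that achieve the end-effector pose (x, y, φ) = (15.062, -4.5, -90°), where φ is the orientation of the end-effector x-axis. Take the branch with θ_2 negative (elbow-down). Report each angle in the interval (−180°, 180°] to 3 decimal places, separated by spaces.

wrist centre = target − a_3·(cos φ, sin φ) = (15.0620, 3.5000)
cos θ_2 = (239.1138−7²−9²)/(2·7·9) = 0.8660; θ_2 = -30.0049° (elbow-down)
β = atan2(3.5000,15.0620) = 13.0818°; ψ = atan2(-4.5007,14.7938) = -16.9211°
θ_1 = β − ψ = 30.0029°
θ_3 = φ − θ_1 − θ_2 = -89.9980° (wrapped to (-180°,180°])

30.003 -30.005 -89.998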